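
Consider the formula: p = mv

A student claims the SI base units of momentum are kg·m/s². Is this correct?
Units of each symbol in p = mv:
  m (mass): kg
  v (velocity): m/s

Multiplying the contributions: [kg] · [m/s]
Adding exponents of each base unit: kg: 1, m: 1, s: -1
SI base units of momentum: kg·m/s

The claimed units kg·m/s² (exponents kg: 1, m: 1, s: -2) do not match the derived units kg·m/s (exponents kg: 1, m: 1, s: -1), so the claim is incorrect.

Answer: No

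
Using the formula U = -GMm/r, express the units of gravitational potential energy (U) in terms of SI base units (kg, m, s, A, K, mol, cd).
Units of each symbol in U = -GMm/r:
  G (gravitational constant): m³/(kg·s²)
  M (mass): kg
  m (mass): kg
  r (distance): m  → in the denominator, contributes 1/m
  The minus sign does not affect the units.

Multiplying the contributions: [m³/(kg·s²)] · [kg] · [kg] · [1/m]
Adding exponents of each base unit: kg: 1, m: 2, s: -2
SI base units of gravitational potential energy: kg·m²/s²

Answer: kg·m²/s²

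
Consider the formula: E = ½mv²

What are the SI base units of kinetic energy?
Units of each symbol in E = ½mv²:
  m (mass): kg
  v (speed): m/s  → to the power 2, contributes m²/s²
  The factor ½ is dimensionless.

Multiplying the contributions: [kg] · [m²/s²]
Adding exponents of each base unit: kg: 1, m: 2, s: -2
SI base units of kinetic energy: kg·m²/s²

Answer: kg·m²/s²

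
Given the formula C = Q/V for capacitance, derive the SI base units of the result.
Units of each symbol in C = Q/V:
  Q (charge, in coulombs): s·A
  V (voltage, in volts): kg·m²/(s³·A)  → in the denominator, contributes s³·A/(kg·m²)

Multiplying the contributions: [s·A] · [s³·A/(kg·m²)]
Adding exponents of each base unit: kg: -1, m: -2, s: 4, A: 2
SI base units of capacitance: s⁴·A²/(kg·m²)

Answer: s⁴·A²/(kg·m²)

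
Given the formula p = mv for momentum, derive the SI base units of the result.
Units of each symbol in p = mv:
  m (mass): kg
  v (velocity): m/s

Multiplying the contributions: [kg] · [m/s]
Adding exponents of each base unit: kg: 1, m: 1, s: -1
SI base units of momentum: kg·m/s

Answer: kg·m/s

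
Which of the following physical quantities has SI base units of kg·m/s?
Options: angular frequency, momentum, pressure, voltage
Checking the SI base units of each option:
  angular frequency (ω = 2πf): 1/s  ✗
  momentum (p = mv): kg·m/s  ✓ matches
  pressure (P = F/A): kg/(m·s²)  ✗
  voltage (V = IR): kg·m²/(s³·A)  ✗

Only momentum has units kg·m/s.

Answer: momentum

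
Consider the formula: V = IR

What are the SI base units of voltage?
Units of each symbol in V = IR:
  I (current): A
  R (resistance, in ohms): kg·m²/(s³·A²)

Multiplying the contributions: [A] · [kg·m²/(s³·A²)]
Adding exponents of each base unit: kg: 1, m: 2, s: -3, A: -1
SI base units of voltage: kg·m²/(s³·A)

Answer: kg·m²/(s³·A)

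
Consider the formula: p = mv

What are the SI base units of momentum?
Units of each symbol in p = mv:
  m (mass): kg
  v (velocity): m/s

Multiplying the contributions: [kg] · [m/s]
Adding exponents of each base unit: kg: 1, m: 1, s: -1
SI base units of momentum: kg·m/s

Answer: kg·m/s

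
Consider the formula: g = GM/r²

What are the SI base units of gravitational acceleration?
Units of each symbol in g = GM/r²:
  G (gravitational constant): m³/(kg·s²)
  M (mass): kg
  r (distance): m  → to the power 2 in the denominator, contributes 1/m²

Multiplying the contributions: [m³/(kg·s²)] · [kg] · [1/m²]
Adding exponents of each base unit: m: 1, s: -2
SI base units of gravitational acceleration: m/s²

Answer: m/s²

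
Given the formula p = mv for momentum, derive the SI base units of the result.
Units of each symbol in p = mv:
  m (mass): kg
  v (velocity): m/s

Multiplying the contributions: [kg] · [m/s]
Adding exponents of each base unit: kg: 1, m: 1, s: -1
SI base units of momentum: kg·m/s

Answer: kg·m/s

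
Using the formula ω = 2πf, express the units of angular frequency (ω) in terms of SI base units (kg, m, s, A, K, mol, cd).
Units of each symbol in ω = 2πf:
  f (frequency): 1/s
  The factor 2π is dimensionless.

Multiplying the contributions: [1/s]
Adding exponents of each base unit: s: -1
SI base units of angular frequency: 1/s

Answer: 1/s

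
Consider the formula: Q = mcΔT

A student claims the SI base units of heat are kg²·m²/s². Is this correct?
Units of each symbol in Q = mcΔT:
  m (mass): kg
  c (specific heat capacity, in J/(kg·K)): m²/(s²·K)
  ΔT (temperature change): K

Multiplying the contributions: [kg] · [m²/(s²·K)] · [K]
Adding exponents of each base unit: kg: 1, m: 2, s: -2
SI base units of heat: kg·m²/s²

The claimed units kg²·m²/s² (exponents kg: 2, m: 2, s: -2) do not match the derived units kg·m²/s² (exponents kg: 1, m: 2, s: -2), so the claim is incorrect.

Answer: No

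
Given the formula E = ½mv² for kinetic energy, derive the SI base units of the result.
Units of each symbol in E = ½mv²:
  m (mass): kg
  v (speed): m/s  → to the power 2, contributes m²/s²
  The factor ½ is dimensionless.

Multiplying the contributions: [kg] · [m²/s²]
Adding exponents of each base unit: kg: 1, m: 2, s: -2
SI base units of kinetic energy: kg·m²/s²

Answer: kg·m²/s²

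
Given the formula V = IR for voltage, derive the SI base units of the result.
Units of each symbol in V = IR:
  I (current): A
  R (resistance, in ohms): kg·m²/(s³·A²)

Multiplying the contributions: [A] · [kg·m²/(s³·A²)]
Adding exponents of each base unit: kg: 1, m: 2, s: -3, A: -1
SI base units of voltage: kg·m²/(s³·A)

Answer: kg·m²/(s³·A)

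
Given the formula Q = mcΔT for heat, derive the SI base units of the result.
Units of each symbol in Q = mcΔT:
  m (mass): kg
  c (specific heat capacity, in J/(kg·K)): m²/(s²·K)
  ΔT (temperature change): K

Multiplying the contributions: [kg] · [m²/(s²·K)] · [K]
Adding exponents of each base unit: kg: 1, m: 2, s: -2
SI base units of heat: kg·m²/s²

Answer: kg·m²/s²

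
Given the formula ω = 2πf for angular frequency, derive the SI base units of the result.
Units of each symbol in ω = 2πf:
  f (frequency): 1/s
  The factor 2π is dimensionless.

Multiplying the contributions: [1/s]
Adding exponents of each base unit: s: -1
SI base units of angular frequency: 1/s

Answer: 1/s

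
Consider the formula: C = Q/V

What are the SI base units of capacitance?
Units of each symbol in C = Q/V:
  Q (charge, in coulombs): s·A
  V (voltage, in volts): kg·m²/(s³·A)  → in the denominator, contributes s³·A/(kg·m²)

Multiplying the contributions: [s·A] · [s³·A/(kg·m²)]
Adding exponents of each base unit: kg: -1, m: -2, s: 4, A: 2
SI base units of capacitance: s⁴·A²/(kg·m²)

Answer: s⁴·A²/(kg·m²)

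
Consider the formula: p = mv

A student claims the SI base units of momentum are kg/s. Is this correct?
Units of each symbol in p = mv:
  m (mass): kg
  v (velocity): m/s

Multiplying the contributions: [kg] · [m/s]
Adding exponents of each base unit: kg: 1, m: 1, s: -1
SI base units of momentum: kg·m/s

The claimed units kg/s (exponents kg: 1, s: -1) do not match the derived units kg·m/s (exponents kg: 1, m: 1, s: -1), so the claim is incorrect.

Answer: No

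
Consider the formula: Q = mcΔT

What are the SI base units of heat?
Units of each symbol in Q = mcΔT:
  m (mass): kg
  c (specific heat capacity, in J/(kg·K)): m²/(s²·K)
  ΔT (temperature change): K

Multiplying the contributions: [kg] · [m²/(s²·K)] · [K]
Adding exponents of each base unit: kg: 1, m: 2, s: -2
SI base units of heat: kg·m²/s²

Answer: kg·m²/s²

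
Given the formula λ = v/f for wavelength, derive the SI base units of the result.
Units of each symbol in λ = v/f:
  v (wave speed): m/s
  f (frequency): 1/s  → in the denominator, contributes s

Multiplying the contributions: [m/s] · [s]
Adding exponents of each base unit: m: 1
SI base units of wavelength: m

Answer: m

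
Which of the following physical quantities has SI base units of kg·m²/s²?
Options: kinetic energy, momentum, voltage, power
Checking the SI base units of each option:
  kinetic energy (E = ½mv²): kg·m²/s²  ✓ matches
  momentum (p = mv): kg·m/s  ✗
  voltage (V = IR): kg·m²/(s³·A)  ✗
  power (P = W/t): kg·m²/s³  ✗

Only kinetic energy has units kg·m²/s².

Answer: kinetic energy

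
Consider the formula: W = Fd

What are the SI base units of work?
Units of each symbol in W = Fd:
  F (force): kg·m/s²
  d (displacement): m

Multiplying the contributions: [kg·m/s²] · [m]
Adding exponents of each base unit: kg: 1, m: 2, s: -2
SI base units of work: kg·m²/s²

Answer: kg·m²/s²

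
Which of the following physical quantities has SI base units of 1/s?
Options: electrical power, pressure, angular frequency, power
Checking the SI base units of each option:
  electrical power (P = IV): kg·m²/s³  ✗
  pressure (P = F/A): kg/(m·s²)  ✗
  angular frequency (ω = 2πf): 1/s  ✓ matches
  power (P = W/t): kg·m²/s³  ✗

Only angular frequency has units 1/s.

Answer: angular frequency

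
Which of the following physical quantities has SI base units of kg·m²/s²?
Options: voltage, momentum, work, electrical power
Checking the SI base units of each option:
  voltage (V = IR): kg·m²/(s³·A)  ✗
  momentum (p = mv): kg·m/s  ✗
  work (W = Fd): kg·m²/s²  ✓ matches
  electrical power (P = IV): kg·m²/s³  ✗

Only work has units kg·m²/s².

Answer: work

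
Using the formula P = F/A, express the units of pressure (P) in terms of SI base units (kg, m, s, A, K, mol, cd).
Units of each symbol in P = F/A:
  F (force): kg·m/s²
  A (area): m²  → in the denominator, contributes 1/m²

Multiplying the contributions: [kg·m/s²] · [1/m²]
Adding exponents of each base unit: kg: 1, m: -1, s: -2
SI base units of pressure: kg/(m·s²)

Answer: kg/(m·s²)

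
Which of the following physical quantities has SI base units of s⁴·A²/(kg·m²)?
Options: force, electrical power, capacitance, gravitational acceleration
Checking the SI base units of each option:
  force (F = ma): kg·m/s²  ✗
  electrical power (P = IV): kg·m²/s³  ✗
  capacitance (C = Q/V): s⁴·A²/(kg·m²)  ✓ matches
  gravitational acceleration (g = GM/r²): m/s²  ✗

Only capacitance has units s⁴·A²/(kg·m²).

Answer: capacitance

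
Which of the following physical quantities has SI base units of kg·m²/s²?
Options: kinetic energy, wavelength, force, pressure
Checking the SI base units of each option:
  kinetic energy (E = ½mv²): kg·m²/s²  ✓ matches
  wavelength (λ = v/f): m  ✗
  force (F = ma): kg·m/s²  ✗
  pressure (P = F/A): kg/(m·s²)  ✗

Only kinetic energy has units kg·m²/s².

Answer: kinetic energy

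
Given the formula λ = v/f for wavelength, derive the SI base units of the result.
Units of each symbol in λ = v/f:
  v (wave speed): m/s
  f (frequency): 1/s  → in the denominator, contributes s

Multiplying the contributions: [m/s] · [s]
Adding exponents of each base unit: m: 1
SI base units of wavelength: m

Answer: m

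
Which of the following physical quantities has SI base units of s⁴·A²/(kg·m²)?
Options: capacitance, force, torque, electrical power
Checking the SI base units of each option:
  capacitance (C = Q/V): s⁴·A²/(kg·m²)  ✓ matches
  force (F = ma): kg·m/s²  ✗
  torque (τ = Fr): kg·m²/s²  ✗
  electrical power (P = IV): kg·m²/s³  ✗

Only capacitance has units s⁴·A²/(kg·m²).

Answer: capacitance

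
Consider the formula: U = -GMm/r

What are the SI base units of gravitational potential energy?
Units of each symbol in U = -GMm/r:
  G (gravitational constant): m³/(kg·s²)
  M (mass): kg
  m (mass): kg
  r (distance): m  → in the denominator, contributes 1/m
  The minus sign does not affect the units.

Multiplying the contributions: [m³/(kg·s²)] · [kg] · [kg] · [1/m]
Adding exponents of each base unit: kg: 1, m: 2, s: -2
SI base units of gravitational potential energy: kg·m²/s²

Answer: kg·m²/s²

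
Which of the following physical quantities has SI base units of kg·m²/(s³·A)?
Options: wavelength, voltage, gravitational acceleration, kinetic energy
Checking the SI base units of each option:
  wavelength (λ = v/f): m  ✗
  voltage (V = IR): kg·m²/(s³·A)  ✓ matches
  gravitational acceleration (g = GM/r²): m/s²  ✗
  kinetic energy (E = ½mv²): kg·m²/s²  ✗

Only voltage has units kg·m²/(s³·A).

Answer: voltage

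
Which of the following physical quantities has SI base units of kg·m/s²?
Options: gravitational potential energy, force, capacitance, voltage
Checking the SI base units of each option:
  gravitational potential energy (U = -GMm/r): kg·m²/s²  ✗
  force (F = ma): kg·m/s²  ✓ matches
  capacitance (C = Q/V): s⁴·A²/(kg·m²)  ✗
  voltage (V = IR): kg·m²/(s³·A)  ✗

Only force has units kg·m/s².

Answer: force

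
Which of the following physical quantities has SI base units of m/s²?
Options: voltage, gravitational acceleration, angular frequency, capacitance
Checking the SI base units of each option:
  voltage (V = IR): kg·m²/(s³·A)  ✗
  gravitational acceleration (g = GM/r²): m/s²  ✓ matches
  angular frequency (ω = 2πf): 1/s  ✗
  capacitance (C = Q/V): s⁴·A²/(kg·m²)  ✗

Only gravitational acceleration has units m/s².

Answer: gravitational acceleration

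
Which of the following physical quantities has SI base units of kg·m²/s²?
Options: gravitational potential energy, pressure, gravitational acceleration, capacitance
Checking the SI base units of each option:
  gravitational potential energy (U = -GMm/r): kg·m²/s²  ✓ matches
  pressure (P = F/A): kg/(m·s²)  ✗
  gravitational acceleration (g = GM/r²): m/s²  ✗
  capacitance (C = Q/V): s⁴·A²/(kg·m²)  ✗

Only gravitational potential energy has units kg·m²/s².

Answer: gravitational potential energy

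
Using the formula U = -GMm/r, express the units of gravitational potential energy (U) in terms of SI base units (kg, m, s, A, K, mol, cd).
Units of each symbol in U = -GMm/r:
  G (gravitational constant): m³/(kg·s²)
  M (mass): kg
  m (mass): kg
  r (distance): m  → in the denominator, contributes 1/m
  The minus sign does not affect the units.

Multiplying the contributions: [m³/(kg·s²)] · [kg] · [kg] · [1/m]
Adding exponents of each base unit: kg: 1, m: 2, s: -2
SI base units of gravitational potential energy: kg·m²/s²

Answer: kg·m²/s²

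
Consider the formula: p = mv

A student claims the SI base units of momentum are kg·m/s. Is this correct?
Units of each symbol in p = mv:
  m (mass): kg
  v (velocity): m/s

Multiplying the contributions: [kg] · [m/s]
Adding exponents of each base unit: kg: 1, m: 1, s: -1
SI base units of momentum: kg·m/s

The claimed units kg·m/s match the derived units, so the claim is correct.

Answer: Yes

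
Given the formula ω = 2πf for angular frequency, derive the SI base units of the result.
Units of each symbol in ω = 2πf:
  f (frequency): 1/s
  The factor 2π is dimensionless.

Multiplying the contributions: [1/s]
Adding exponents of each base unit: s: -1
SI base units of angular frequency: 1/s

Answer: 1/s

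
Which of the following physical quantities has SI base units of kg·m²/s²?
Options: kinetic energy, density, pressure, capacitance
Checking the SI base units of each option:
  kinetic energy (E = ½mv²): kg·m²/s²  ✓ matches
  density (ρ = m/V): kg/m³  ✗
  pressure (P = F/A): kg/(m·s²)  ✗
  capacitance (C = Q/V): s⁴·A²/(kg·m²)  ✗

Only kinetic energy has units kg·m²/s².

Answer: kinetic energy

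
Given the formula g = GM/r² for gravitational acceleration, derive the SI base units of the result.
Units of each symbol in g = GM/r²:
  G (gravitational constant): m³/(kg·s²)
  M (mass): kg
  r (distance): m  → to the power 2 in the denominator, contributes 1/m²

Multiplying the contributions: [m³/(kg·s²)] · [kg] · [1/m²]
Adding exponents of each base unit: m: 1, s: -2
SI base units of gravitational acceleration: m/s²

Answer: m/s²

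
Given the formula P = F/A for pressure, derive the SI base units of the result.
Units of each symbol in P = F/A:
  F (force): kg·m/s²
  A (area): m²  → in the denominator, contributes 1/m²

Multiplying the contributions: [kg·m/s²] · [1/m²]
Adding exponents of each base unit: kg: 1, m: -1, s: -2
SI base units of pressure: kg/(m·s²)

Answer: kg/(m·s²)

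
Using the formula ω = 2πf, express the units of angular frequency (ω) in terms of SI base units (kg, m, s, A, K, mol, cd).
Units of each symbol in ω = 2πf:
  f (frequency): 1/s
  The factor 2π is dimensionless.

Multiplying the contributions: [1/s]
Adding exponents of each base unit: s: -1
SI base units of angular frequency: 1/s

Answer: 1/s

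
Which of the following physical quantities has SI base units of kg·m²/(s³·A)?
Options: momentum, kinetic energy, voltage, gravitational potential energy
Checking the SI base units of each option:
  momentum (p = mv): kg·m/s  ✗
  kinetic energy (E = ½mv²): kg·m²/s²  ✗
  voltage (V = IR): kg·m²/(s³·A)  ✓ matches
  gravitational potential energy (U = -GMm/r): kg·m²/s²  ✗

Only voltage has units kg·m²/(s³·A).

Answer: voltage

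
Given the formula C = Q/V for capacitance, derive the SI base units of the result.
Units of each symbol in C = Q/V:
  Q (charge, in coulombs): s·A
  V (voltage, in volts): kg·m²/(s³·A)  → in the denominator, contributes s³·A/(kg·m²)

Multiplying the contributions: [s·A] · [s³·A/(kg·m²)]
Adding exponents of each base unit: kg: -1, m: -2, s: 4, A: 2
SI base units of capacitance: s⁴·A²/(kg·m²)

Answer: s⁴·A²/(kg·m²)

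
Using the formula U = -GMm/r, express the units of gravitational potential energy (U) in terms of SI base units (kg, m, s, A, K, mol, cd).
Units of each symbol in U = -GMm/r:
  G (gravitational constant): m³/(kg·s²)
  M (mass): kg
  m (mass): kg
  r (distance): m  → in the denominator, contributes 1/m
  The minus sign does not affect the units.

Multiplying the contributions: [m³/(kg·s²)] · [kg] · [kg] · [1/m]
Adding exponents of each base unit: kg: 1, m: 2, s: -2
SI base units of gravitational potential energy: kg·m²/s²

Answer: kg·m²/s²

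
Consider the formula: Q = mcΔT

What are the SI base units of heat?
Units of each symbol in Q = mcΔT:
  m (mass): kg
  c (specific heat capacity, in J/(kg·K)): m²/(s²·K)
  ΔT (temperature change): K

Multiplying the contributions: [kg] · [m²/(s²·K)] · [K]
Adding exponents of each base unit: kg: 1, m: 2, s: -2
SI base units of heat: kg·m²/s²

Answer: kg·m²/s²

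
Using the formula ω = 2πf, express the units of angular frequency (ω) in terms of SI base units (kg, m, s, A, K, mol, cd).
Units of each symbol in ω = 2πf:
  f (frequency): 1/s
  The factor 2π is dimensionless.

Multiplying the contributions: [1/s]
Adding exponents of each base unit: s: -1
SI base units of angular frequency: 1/s

Answer: 1/s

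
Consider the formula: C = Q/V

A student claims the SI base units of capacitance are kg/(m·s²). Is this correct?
Units of each symbol in C = Q/V:
  Q (charge, in coulombs): s·A
  V (voltage, in volts): kg·m²/(s³·A)  → in the denominator, contributes s³·A/(kg·m²)

Multiplying the contributions: [s·A] · [s³·A/(kg·m²)]
Adding exponents of each base unit: kg: -1, m: -2, s: 4, A: 2
SI base units of capacitance: s⁴·A²/(kg·m²)

The claimed units kg/(m·s²) (exponents kg: 1, m: -1, s: -2) do not match the derived units s⁴·A²/(kg·m²) (exponents kg: -1, m: -2, s: 4, A: 2), so the claim is incorrect.

Answer: No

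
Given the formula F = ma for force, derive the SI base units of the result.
Units of each symbol in F = ma:
  m (mass): kg
  a (acceleration): m/s²

Multiplying the contributions: [kg] · [m/s²]
Adding exponents of each base unit: kg: 1, m: 1, s: -2
SI base units of force: kg·m/s²

Answer: kg·m/s²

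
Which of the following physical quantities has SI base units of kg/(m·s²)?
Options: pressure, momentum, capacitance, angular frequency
Checking the SI base units of each option:
  pressure (P = F/A): kg/(m·s²)  ✓ matches
  momentum (p = mv): kg·m/s  ✗
  capacitance (C = Q/V): s⁴·A²/(kg·m²)  ✗
  angular frequency (ω = 2πf): 1/s  ✗

Only pressure has units kg/(m·s²).

Answer: pressure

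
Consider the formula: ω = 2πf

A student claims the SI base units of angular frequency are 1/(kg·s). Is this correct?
Units of each symbol in ω = 2πf:
  f (frequency): 1/s
  The factor 2π is dimensionless.

Multiplying the contributions: [1/s]
Adding exponents of each base unit: s: -1
SI base units of angular frequency: 1/s

The claimed units 1/(kg·s) (exponents kg: -1, s: -1) do not match the derived units 1/s (exponents s: -1), so the claim is incorrect.

Answer: No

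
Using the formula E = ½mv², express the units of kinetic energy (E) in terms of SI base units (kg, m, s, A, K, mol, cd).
Units of each symbol in E = ½mv²:
  m (mass): kg
  v (speed): m/s  → to the power 2, contributes m²/s²
  The factor ½ is dimensionless.

Multiplying the contributions: [kg] · [m²/s²]
Adding exponents of each base unit: kg: 1, m: 2, s: -2
SI base units of kinetic energy: kg·m²/s²

Answer: kg·m²/s²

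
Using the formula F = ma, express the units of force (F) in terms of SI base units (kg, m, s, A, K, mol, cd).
Units of each symbol in F = ma:
  m (mass): kg
  a (acceleration): m/s²

Multiplying the contributions: [kg] · [m/s²]
Adding exponents of each base unit: kg: 1, m: 1, s: -2
SI base units of force: kg·m/s²

Answer: kg·m/s²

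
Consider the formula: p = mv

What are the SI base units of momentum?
Units of each symbol in p = mv:
  m (mass): kg
  v (velocity): m/s

Multiplying the contributions: [kg] · [m/s]
Adding exponents of each base unit: kg: 1, m: 1, s: -1
SI base units of momentum: kg·m/s

Answer: kg·m/s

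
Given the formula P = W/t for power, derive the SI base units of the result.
Units of each symbol in P = W/t:
  W (work): kg·m²/s²
  t (time): s  → in the denominator, contributes 1/s

Multiplying the contributions: [kg·m²/s²] · [1/s]
Adding exponents of each base unit: kg: 1, m: 2, s: -3
SI base units of power: kg·m²/s³

Answer: kg·m²/s³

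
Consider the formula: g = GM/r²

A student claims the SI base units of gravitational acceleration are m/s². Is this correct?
Units of each symbol in g = GM/r²:
  G (gravitational constant): m³/(kg·s²)
  M (mass): kg
  r (distance): m  → to the power 2 in the denominator, contributes 1/m²

Multiplying the contributions: [m³/(kg·s²)] · [kg] · [1/m²]
Adding exponents of each base unit: m: 1, s: -2
SI base units of gravitational acceleration: m/s²

The claimed units m/s² match the derived units, so the claim is correct.

Answer: Yes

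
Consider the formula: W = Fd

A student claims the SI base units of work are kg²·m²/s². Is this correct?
Units of each symbol in W = Fd:
  F (force): kg·m/s²
  d (displacement): m

Multiplying the contributions: [kg·m/s²] · [m]
Adding exponents of each base unit: kg: 1, m: 2, s: -2
SI base units of work: kg·m²/s²

The claimed units kg²·m²/s² (exponents kg: 2, m: 2, s: -2) do not match the derived units kg·m²/s² (exponents kg: 1, m: 2, s: -2), so the claim is incorrect.

Answer: No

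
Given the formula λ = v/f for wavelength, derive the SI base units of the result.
Units of each symbol in λ = v/f:
  v (wave speed): m/s
  f (frequency): 1/s  → in the denominator, contributes s

Multiplying the contributions: [m/s] · [s]
Adding exponents of each base unit: m: 1
SI base units of wavelength: m

Answer: m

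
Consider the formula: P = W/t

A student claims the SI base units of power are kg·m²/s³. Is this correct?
Units of each symbol in P = W/t:
  W (work): kg·m²/s²
  t (time): s  → in the denominator, contributes 1/s

Multiplying the contributions: [kg·m²/s²] · [1/s]
Adding exponents of each base unit: kg: 1, m: 2, s: -3
SI base units of power: kg·m²/s³

The claimed units kg·m²/s³ match the derived units, so the claim is correct.

Answer: Yes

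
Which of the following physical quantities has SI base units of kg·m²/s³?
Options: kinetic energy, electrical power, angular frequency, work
Checking the SI base units of each option:
  kinetic energy (E = ½mv²): kg·m²/s²  ✗
  electrical power (P = IV): kg·m²/s³  ✓ matches
  angular frequency (ω = 2πf): 1/s  ✗
  work (W = Fd): kg·m²/s²  ✗

Only electrical power has units kg·m²/s³.

Answer: electrical power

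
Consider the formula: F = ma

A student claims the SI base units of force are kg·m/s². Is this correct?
Units of each symbol in F = ma:
  m (mass): kg
  a (acceleration): m/s²

Multiplying the contributions: [kg] · [m/s²]
Adding exponents of each base unit: kg: 1, m: 1, s: -2
SI base units of force: kg·m/s²

The claimed units kg·m/s² match the derived units, so the claim is correct.

Answer: Yes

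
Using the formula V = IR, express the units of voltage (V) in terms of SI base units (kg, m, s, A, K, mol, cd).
Units of each symbol in V = IR:
  I (current): A
  R (resistance, in ohms): kg·m²/(s³·A²)

Multiplying the contributions: [A] · [kg·m²/(s³·A²)]
Adding exponents of each base unit: kg: 1, m: 2, s: -3, A: -1
SI base units of voltage: kg·m²/(s³·A)

Answer: kg·m²/(s³·A)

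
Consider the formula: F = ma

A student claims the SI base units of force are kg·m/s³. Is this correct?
Units of each symbol in F = ma:
  m (mass): kg
  a (acceleration): m/s²

Multiplying the contributions: [kg] · [m/s²]
Adding exponents of each base unit: kg: 1, m: 1, s: -2
SI base units of force: kg·m/s²

The claimed units kg·m/s³ (exponents kg: 1, m: 1, s: -3) do not match the derived units kg·m/s² (exponents kg: 1, m: 1, s: -2), so the claim is incorrect.

Answer: No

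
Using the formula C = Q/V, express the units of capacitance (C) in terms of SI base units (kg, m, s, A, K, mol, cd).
Units of each symbol in C = Q/V:
  Q (charge, in coulombs): s·A
  V (voltage, in volts): kg·m²/(s³·A)  → in the denominator, contributes s³·A/(kg·m²)

Multiplying the contributions: [s·A] · [s³·A/(kg·m²)]
Adding exponents of each base unit: kg: -1, m: -2, s: 4, A: 2
SI base units of capacitance: s⁴·A²/(kg·m²)

Answer: s⁴·A²/(kg·m²)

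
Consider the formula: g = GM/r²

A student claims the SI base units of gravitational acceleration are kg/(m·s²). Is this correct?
Units of each symbol in g = GM/r²:
  G (gravitational constant): m³/(kg·s²)
  M (mass): kg
  r (distance): m  → to the power 2 in the denominator, contributes 1/m²

Multiplying the contributions: [m³/(kg·s²)] · [kg] · [1/m²]
Adding exponents of each base unit: m: 1, s: -2
SI base units of gravitational acceleration: m/s²

The claimed units kg/(m·s²) (exponents kg: 1, m: -1, s: -2) do not match the derived units m/s² (exponents m: 1, s: -2), so the claim is incorrect.

Answer: No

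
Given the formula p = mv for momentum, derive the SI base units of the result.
Units of each symbol in p = mv:
  m (mass): kg
  v (velocity): m/s

Multiplying the contributions: [kg] · [m/s]
Adding exponents of each base unit: kg: 1, m: 1, s: -1
SI base units of momentum: kg·m/s

Answer: kg·m/s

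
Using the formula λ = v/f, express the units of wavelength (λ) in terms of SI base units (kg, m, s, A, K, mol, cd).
Units of each symbol in λ = v/f:
  v (wave speed): m/s
  f (frequency): 1/s  → in the denominator, contributes s

Multiplying the contributions: [m/s] · [s]
Adding exponents of each base unit: m: 1
SI base units of wavelength: m

Answer: m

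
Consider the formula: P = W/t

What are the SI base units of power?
Units of each symbol in P = W/t:
  W (work): kg·m²/s²
  t (time): s  → in the denominator, contributes 1/s

Multiplying the contributions: [kg·m²/s²] · [1/s]
Adding exponents of each base unit: kg: 1, m: 2, s: -3
SI base units of power: kg·m²/s³

Answer: kg·m²/s³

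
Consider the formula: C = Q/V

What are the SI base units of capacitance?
Units of each symbol in C = Q/V:
  Q (charge, in coulombs): s·A
  V (voltage, in volts): kg·m²/(s³·A)  → in the denominator, contributes s³·A/(kg·m²)

Multiplying the contributions: [s·A] · [s³·A/(kg·m²)]
Adding exponents of each base unit: kg: -1, m: -2, s: 4, A: 2
SI base units of capacitance: s⁴·A²/(kg·m²)

Answer: s⁴·A²/(kg·m²)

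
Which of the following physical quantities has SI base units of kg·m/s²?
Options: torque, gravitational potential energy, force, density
Checking the SI base units of each option:
  torque (τ = Fr): kg·m²/s²  ✗
  gravitational potential energy (U = -GMm/r): kg·m²/s²  ✗
  force (F = ma): kg·m/s²  ✓ matches
  density (ρ = m/V): kg/m³  ✗

Only force has units kg·m/s².

Answer: force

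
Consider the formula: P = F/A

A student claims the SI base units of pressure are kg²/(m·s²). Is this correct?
Units of each symbol in P = F/A:
  F (force): kg·m/s²
  A (area): m²  → in the denominator, contributes 1/m²

Multiplying the contributions: [kg·m/s²] · [1/m²]
Adding exponents of each base unit: kg: 1, m: -1, s: -2
SI base units of pressure: kg/(m·s²)

The claimed units kg²/(m·s²) (exponents kg: 2, m: -1, s: -2) do not match the derived units kg/(m·s²) (exponents kg: 1, m: -1, s: -2), so the claim is incorrect.

Answer: No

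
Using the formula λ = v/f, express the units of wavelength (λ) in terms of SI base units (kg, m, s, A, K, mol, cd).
Units of each symbol in λ = v/f:
  v (wave speed): m/s
  f (frequency): 1/s  → in the denominator, contributes s

Multiplying the contributions: [m/s] · [s]
Adding exponents of each base unit: m: 1
SI base units of wavelength: m

Answer: m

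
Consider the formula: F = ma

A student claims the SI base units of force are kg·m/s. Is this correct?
Units of each symbol in F = ma:
  m (mass): kg
  a (acceleration): m/s²

Multiplying the contributions: [kg] · [m/s²]
Adding exponents of each base unit: kg: 1, m: 1, s: -2
SI base units of force: kg·m/s²

The claimed units kg·m/s (exponents kg: 1, m: 1, s: -1) do not match the derived units kg·m/s² (exponents kg: 1, m: 1, s: -2), so the claim is incorrect.

Answer: No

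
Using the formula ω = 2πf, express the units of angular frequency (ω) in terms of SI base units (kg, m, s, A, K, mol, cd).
Units of each symbol in ω = 2πf:
  f (frequency): 1/s
  The factor 2π is dimensionless.

Multiplying the contributions: [1/s]
Adding exponents of each base unit: s: -1
SI base units of angular frequency: 1/s

Answer: 1/s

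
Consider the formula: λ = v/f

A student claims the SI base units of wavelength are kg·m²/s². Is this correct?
Units of each symbol in λ = v/f:
  v (wave speed): m/s
  f (frequency): 1/s  → in the denominator, contributes s

Multiplying the contributions: [m/s] · [s]
Adding exponents of each base unit: m: 1
SI base units of wavelength: m

The claimed units kg·m²/s² (exponents kg: 1, m: 2, s: -2) do not match the derived units m (exponents m: 1), so the claim is incorrect.

Answer: No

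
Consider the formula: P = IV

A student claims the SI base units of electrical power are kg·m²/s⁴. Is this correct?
Units of each symbol in P = IV:
  I (current): A
  V (voltage, in volts): kg·m²/(s³·A)

Multiplying the contributions: [A] · [kg·m²/(s³·A)]
Adding exponents of each base unit: kg: 1, m: 2, s: -3
SI base units of electrical power: kg·m²/s³

The claimed units kg·m²/s⁴ (exponents kg: 1, m: 2, s: -4) do not match the derived units kg·m²/s³ (exponents kg: 1, m: 2, s: -3), so the claim is incorrect.

Answer: No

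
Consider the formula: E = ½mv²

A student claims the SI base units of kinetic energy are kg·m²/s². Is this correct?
Units of each symbol in E = ½mv²:
  m (mass): kg
  v (speed): m/s  → to the power 2, contributes m²/s²
  The factor ½ is dimensionless.

Multiplying the contributions: [kg] · [m²/s²]
Adding exponents of each base unit: kg: 1, m: 2, s: -2
SI base units of kinetic energy: kg·m²/s²

The claimed units kg·m²/s² match the derived units, so the claim is correct.

Answer: Yes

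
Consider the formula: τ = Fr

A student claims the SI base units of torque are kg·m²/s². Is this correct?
Units of each symbol in τ = Fr:
  F (force): kg·m/s²
  r (lever arm): m

Multiplying the contributions: [kg·m/s²] · [m]
Adding exponents of each base unit: kg: 1, m: 2, s: -2
SI base units of torque: kg·m²/s²

The claimed units kg·m²/s² match the derived units, so the claim is correct.

Answer: Yes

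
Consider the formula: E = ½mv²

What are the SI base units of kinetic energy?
Units of each symbol in E = ½mv²:
  m (mass): kg
  v (speed): m/s  → to the power 2, contributes m²/s²
  The factor ½ is dimensionless.

Multiplying the contributions: [kg] · [m²/s²]
Adding exponents of each base unit: kg: 1, m: 2, s: -2
SI base units of kinetic energy: kg·m²/s²

Answer: kg·m²/s²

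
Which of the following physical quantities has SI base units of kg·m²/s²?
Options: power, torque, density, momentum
Checking the SI base units of each option:
  power (P = W/t): kg·m²/s³  ✗
  torque (τ = Fr): kg·m²/s²  ✓ matches
  density (ρ = m/V): kg/m³  ✗
  momentum (p = mv): kg·m/s  ✗

Only torque has units kg·m²/s².

Answer: torque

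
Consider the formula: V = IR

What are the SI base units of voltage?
Units of each symbol in V = IR:
  I (current): A
  R (resistance, in ohms): kg·m²/(s³·A²)

Multiplying the contributions: [A] · [kg·m²/(s³·A²)]
Adding exponents of each base unit: kg: 1, m: 2, s: -3, A: -1
SI base units of voltage: kg·m²/(s³·A)

Answer: kg·m²/(s³·A)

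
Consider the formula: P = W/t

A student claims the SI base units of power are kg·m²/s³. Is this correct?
Units of each symbol in P = W/t:
  W (work): kg·m²/s²
  t (time): s  → in the denominator, contributes 1/s

Multiplying the contributions: [kg·m²/s²] · [1/s]
Adding exponents of each base unit: kg: 1, m: 2, s: -3
SI base units of power: kg·m²/s³

The claimed units kg·m²/s³ match the derived units, so the claim is correct.

Answer: Yes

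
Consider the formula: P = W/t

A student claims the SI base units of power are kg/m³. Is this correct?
Units of each symbol in P = W/t:
  W (work): kg·m²/s²
  t (time): s  → in the denominator, contributes 1/s

Multiplying the contributions: [kg·m²/s²] · [1/s]
Adding exponents of each base unit: kg: 1, m: 2, s: -3
SI base units of power: kg·m²/s³

The claimed units kg/m³ (exponents kg: 1, m: -3) do not match the derived units kg·m²/s³ (exponents kg: 1, m: 2, s: -3), so the claim is incorrect.

Answer: No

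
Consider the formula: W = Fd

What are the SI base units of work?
Units of each symbol in W = Fd:
  F (force): kg·m/s²
  d (displacement): m

Multiplying the contributions: [kg·m/s²] · [m]
Adding exponents of each base unit: kg: 1, m: 2, s: -2
SI base units of work: kg·m²/s²

Answer: kg·m²/s²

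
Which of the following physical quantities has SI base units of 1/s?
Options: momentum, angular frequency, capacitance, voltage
Checking the SI base units of each option:
  momentum (p = mv): kg·m/s  ✗
  angular frequency (ω = 2πf): 1/s  ✓ matches
  capacitance (C = Q/V): s⁴·A²/(kg·m²)  ✗
  voltage (V = IR): kg·m²/(s³·A)  ✗

Only angular frequency has units 1/s.

Answer: angular frequency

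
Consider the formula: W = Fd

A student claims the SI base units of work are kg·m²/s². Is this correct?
Units of each symbol in W = Fd:
  F (force): kg·m/s²
  d (displacement): m

Multiplying the contributions: [kg·m/s²] · [m]
Adding exponents of each base unit: kg: 1, m: 2, s: -2
SI base units of work: kg·m²/s²

The claimed units kg·m²/s² match the derived units, so the claim is correct.

Answer: Yes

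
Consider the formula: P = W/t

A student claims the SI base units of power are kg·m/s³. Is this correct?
Units of each symbol in P = W/t:
  W (work): kg·m²/s²
  t (time): s  → in the denominator, contributes 1/s

Multiplying the contributions: [kg·m²/s²] · [1/s]
Adding exponents of each base unit: kg: 1, m: 2, s: -3
SI base units of power: kg·m²/s³

The claimed units kg·m/s³ (exponents kg: 1, m: 1, s: -3) do not match the derived units kg·m²/s³ (exponents kg: 1, m: 2, s: -3), so the claim is incorrect.

Answer: No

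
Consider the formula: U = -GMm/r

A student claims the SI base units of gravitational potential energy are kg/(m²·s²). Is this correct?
Units of each symbol in U = -GMm/r:
  G (gravitational constant): m³/(kg·s²)
  M (mass): kg
  m (mass): kg
  r (distance): m  → in the denominator, contributes 1/m
  The minus sign does not affect the units.

Multiplying the contributions: [m³/(kg·s²)] · [kg] · [kg] · [1/m]
Adding exponents of each base unit: kg: 1, m: 2, s: -2
SI base units of gravitational potential energy: kg·m²/s²

The claimed units kg/(m²·s²) (exponents kg: 1, m: -2, s: -2) do not match the derived units kg·m²/s² (exponents kg: 1, m: 2, s: -2), so the claim is incorrect.

Answer: No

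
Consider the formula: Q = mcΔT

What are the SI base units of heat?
Units of each symbol in Q = mcΔT:
  m (mass): kg
  c (specific heat capacity, in J/(kg·K)): m²/(s²·K)
  ΔT (temperature change): K

Multiplying the contributions: [kg] · [m²/(s²·K)] · [K]
Adding exponents of each base unit: kg: 1, m: 2, s: -2
SI base units of heat: kg·m²/s²

Answer: kg·m²/s²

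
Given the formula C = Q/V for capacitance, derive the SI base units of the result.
Units of each symbol in C = Q/V:
  Q (charge, in coulombs): s·A
  V (voltage, in volts): kg·m²/(s³·A)  → in the denominator, contributes s³·A/(kg·m²)

Multiplying the contributions: [s·A] · [s³·A/(kg·m²)]
Adding exponents of each base unit: kg: -1, m: -2, s: 4, A: 2
SI base units of capacitance: s⁴·A²/(kg·m²)

Answer: s⁴·A²/(kg·m²)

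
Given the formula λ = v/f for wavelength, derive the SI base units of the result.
Units of each symbol in λ = v/f:
  v (wave speed): m/s
  f (frequency): 1/s  → in the denominator, contributes s

Multiplying the contributions: [m/s] · [s]
Adding exponents of each base unit: m: 1
SI base units of wavelength: m

Answer: m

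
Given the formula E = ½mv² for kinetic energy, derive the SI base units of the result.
Units of each symbol in E = ½mv²:
  m (mass): kg
  v (speed): m/s  → to the power 2, contributes m²/s²
  The factor ½ is dimensionless.

Multiplying the contributions: [kg] · [m²/s²]
Adding exponents of each base unit: kg: 1, m: 2, s: -2
SI base units of kinetic energy: kg·m²/s²

Answer: kg·m²/s²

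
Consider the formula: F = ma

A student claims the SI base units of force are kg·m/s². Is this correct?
Units of each symbol in F = ma:
  m (mass): kg
  a (acceleration): m/s²

Multiplying the contributions: [kg] · [m/s²]
Adding exponents of each base unit: kg: 1, m: 1, s: -2
SI base units of force: kg·m/s²

The claimed units kg·m/s² match the derived units, so the claim is correct.

Answer: Yes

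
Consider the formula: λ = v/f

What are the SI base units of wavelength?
Units of each symbol in λ = v/f:
  v (wave speed): m/s
  f (frequency): 1/s  → in the denominator, contributes s

Multiplying the contributions: [m/s] · [s]
Adding exponents of each base unit: m: 1
SI base units of wavelength: m

Answer: m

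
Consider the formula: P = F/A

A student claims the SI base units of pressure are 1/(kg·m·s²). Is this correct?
Units of each symbol in P = F/A:
  F (force): kg·m/s²
  A (area): m²  → in the denominator, contributes 1/m²

Multiplying the contributions: [kg·m/s²] · [1/m²]
Adding exponents of each base unit: kg: 1, m: -1, s: -2
SI base units of pressure: kg/(m·s²)

The claimed units 1/(kg·m·s²) (exponents kg: -1, m: -1, s: -2) do not match the derived units kg/(m·s²) (exponents kg: 1, m: -1, s: -2), so the claim is incorrect.

Answer: No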